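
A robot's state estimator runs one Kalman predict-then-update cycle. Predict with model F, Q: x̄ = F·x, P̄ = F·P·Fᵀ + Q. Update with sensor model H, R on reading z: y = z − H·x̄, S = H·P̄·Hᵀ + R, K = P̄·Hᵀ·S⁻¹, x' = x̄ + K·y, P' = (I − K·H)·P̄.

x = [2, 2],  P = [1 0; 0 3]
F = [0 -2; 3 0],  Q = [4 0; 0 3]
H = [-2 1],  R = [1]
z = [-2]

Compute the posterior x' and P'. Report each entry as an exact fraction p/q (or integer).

x̄ = F·x = [-4, 6]
P̄ = F·P·Fᵀ + Q = [16 0; 0 12]
y = z − H·x̄ = [-16]
S = H·P̄·Hᵀ + R = [77]
K = P̄·Hᵀ·S⁻¹ = [-32/77; 12/77]
x' = x̄ + K·y = [204/77, 270/77]
P' = (I − K·H)·P̄ = [208/77 384/77; 384/77 780/77]

x' = [204/77, 270/77]
P' = [208/77 384/77; 384/77 780/77]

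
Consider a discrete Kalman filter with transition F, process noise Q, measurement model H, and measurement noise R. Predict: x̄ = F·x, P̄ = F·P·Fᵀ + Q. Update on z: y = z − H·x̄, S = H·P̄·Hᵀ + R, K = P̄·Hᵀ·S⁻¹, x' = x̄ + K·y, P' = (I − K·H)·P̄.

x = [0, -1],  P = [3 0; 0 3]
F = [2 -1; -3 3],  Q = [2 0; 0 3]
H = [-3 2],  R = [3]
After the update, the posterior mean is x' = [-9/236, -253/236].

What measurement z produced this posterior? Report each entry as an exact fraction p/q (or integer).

z = [-2]

x̄ = F·x = [1, -3]
P̄ = F·P·Fᵀ + Q = [17 -27; -27 57]
S = H·P̄·Hᵀ + R = [708]
K = P̄·Hᵀ·S⁻¹ = [-35/236; 65/236]
x' − x̄ = [-245/236, 455/236] = K·y
y = (KᵀK)⁻¹·Kᵀ·(x' − x̄) = [7]
z = y + H·x̄ = [7] + [-9] = [-2]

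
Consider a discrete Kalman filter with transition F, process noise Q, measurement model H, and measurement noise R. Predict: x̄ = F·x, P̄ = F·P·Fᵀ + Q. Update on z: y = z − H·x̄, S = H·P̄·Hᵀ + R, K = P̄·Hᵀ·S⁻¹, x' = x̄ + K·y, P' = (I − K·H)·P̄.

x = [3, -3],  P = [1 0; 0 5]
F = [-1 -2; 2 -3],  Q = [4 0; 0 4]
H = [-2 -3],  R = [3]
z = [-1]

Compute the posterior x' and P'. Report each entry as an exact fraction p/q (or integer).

x' = [-988/229, 1495/458]
P' = [1236/229 -1581/458; -1581/458 2323/916]

x̄ = F·x = [3, 15]
P̄ = F·P·Fᵀ + Q = [25 28; 28 53]
y = z − H·x̄ = [50]
S = H·P̄·Hᵀ + R = [916]
K = P̄·Hᵀ·S⁻¹ = [-67/458; -215/916]
x' = x̄ + K·y = [-988/229, 1495/458]
P' = (I − K·H)·P̄ = [1236/229 -1581/458; -1581/458 2323/916]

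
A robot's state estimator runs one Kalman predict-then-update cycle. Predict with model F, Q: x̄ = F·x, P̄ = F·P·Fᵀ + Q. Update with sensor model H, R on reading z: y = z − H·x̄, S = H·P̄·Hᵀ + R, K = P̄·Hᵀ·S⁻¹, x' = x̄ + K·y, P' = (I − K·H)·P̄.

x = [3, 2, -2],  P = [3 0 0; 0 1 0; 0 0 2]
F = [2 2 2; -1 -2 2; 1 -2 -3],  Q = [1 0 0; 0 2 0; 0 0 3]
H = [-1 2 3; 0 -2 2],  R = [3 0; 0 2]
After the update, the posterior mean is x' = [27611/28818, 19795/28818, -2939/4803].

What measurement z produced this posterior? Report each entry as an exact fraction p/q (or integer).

x̄ = F·x = [6, -11, 5]
P̄ = F·P·Fᵀ + Q = [25 -2 -10; -2 17 -11; -10 -11 28]
S = H·P̄·Hᵀ + R = [284 138; 138 270]
K = P̄·Hᵀ·S⁻¹ = [-2287/9606 1799/28818; 1423/9606 -8159/28818; 241/1601 1018/4803]
x' − x̄ = [-145297/28818, 336793/28818, -26954/4803] = K·y
y = (KᵀK)⁻¹·Kᵀ·(x' − x̄) = [12, -35]
z = y + H·x̄ = [12, -35] + [-13, 32] = [-1, -3]

z = [-1, -3]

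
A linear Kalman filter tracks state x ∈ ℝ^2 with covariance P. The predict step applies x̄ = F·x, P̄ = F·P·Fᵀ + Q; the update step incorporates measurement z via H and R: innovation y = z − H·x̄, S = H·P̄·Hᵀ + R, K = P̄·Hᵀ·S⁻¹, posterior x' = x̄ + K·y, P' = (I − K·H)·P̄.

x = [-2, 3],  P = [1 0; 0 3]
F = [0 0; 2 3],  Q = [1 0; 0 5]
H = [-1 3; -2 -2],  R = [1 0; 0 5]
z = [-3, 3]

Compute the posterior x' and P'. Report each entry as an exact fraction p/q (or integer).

x̄ = F·x = [0, 5]
P̄ = F·P·Fᵀ + Q = [1 0; 0 36]
y = z − H·x̄ = [-18, 13]
S = H·P̄·Hᵀ + R = [326 -214; -214 153]
K = P̄·Hᵀ·S⁻¹ = [-581/4082 -433/2041; 558/2041 -180/2041]
x' = x̄ + K·y = [-400/2041, -2179/2041]
P' = (I − K·H)·P̄ = [1769/4082 198/2041; 198/2041 252/2041]

x' = [-400/2041, -2179/2041]
P' = [1769/4082 198/2041; 198/2041 252/2041]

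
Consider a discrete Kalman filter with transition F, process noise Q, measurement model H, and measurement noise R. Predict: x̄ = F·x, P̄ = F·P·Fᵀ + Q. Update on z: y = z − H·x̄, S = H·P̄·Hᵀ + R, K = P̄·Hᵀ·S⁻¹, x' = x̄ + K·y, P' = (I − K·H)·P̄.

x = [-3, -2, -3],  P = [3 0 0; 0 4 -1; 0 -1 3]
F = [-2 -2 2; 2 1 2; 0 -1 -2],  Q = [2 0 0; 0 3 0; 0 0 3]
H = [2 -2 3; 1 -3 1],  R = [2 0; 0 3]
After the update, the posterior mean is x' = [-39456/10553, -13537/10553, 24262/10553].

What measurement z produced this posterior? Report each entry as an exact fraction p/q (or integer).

x̄ = F·x = [4, -14, 8]
P̄ = F·P·Fᵀ + Q = [50 -6 -6; -6 27 -12; -6 -12 15]
S = H·P̄·Hᵀ + R = [565 457; 457 407]
K = P̄·Hᵀ·S⁻¹ = [4962/10553 -3964/10553; 3729/21106 -9321/21106; 1317/10553 -312/10553]
x' − x̄ = [-81668/10553, 134205/10553, -60162/10553] = K·y
y = (KᵀK)⁻¹·Kᵀ·(x' − x̄) = [-58, -52]
z = y + H·x̄ = [-58, -52] + [60, 54] = [2, 2]

z = [2, 2]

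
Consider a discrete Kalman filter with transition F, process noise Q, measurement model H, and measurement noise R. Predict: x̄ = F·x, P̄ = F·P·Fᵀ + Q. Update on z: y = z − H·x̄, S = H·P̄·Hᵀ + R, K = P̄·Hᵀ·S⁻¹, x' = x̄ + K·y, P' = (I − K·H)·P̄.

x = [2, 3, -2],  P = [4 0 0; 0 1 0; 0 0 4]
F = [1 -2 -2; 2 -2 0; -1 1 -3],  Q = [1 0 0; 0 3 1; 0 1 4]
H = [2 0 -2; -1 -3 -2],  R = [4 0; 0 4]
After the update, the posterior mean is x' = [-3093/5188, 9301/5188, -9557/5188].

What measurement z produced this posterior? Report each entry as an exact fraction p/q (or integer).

x̄ = F·x = [0, -2, 7]
P̄ = F·P·Fᵀ + Q = [25 12 18; 12 23 -9; 18 -9 45]
S = H·P̄·Hᵀ + R = [140 -32; -32 452]
K = P̄·Hᵀ·S⁻¹ = [403/7782 -3283/15564; 707/2594 -623/5188; -1125/2594 -1089/5188]
x' − x̄ = [-3093/5188, 19677/5188, -45873/5188] = K·y
y = (KᵀK)⁻¹·Kᵀ·(x' − x̄) = [17, 7]
z = y + H·x̄ = [17, 7] + [-14, -8] = [3, -1]

z = [3, -1]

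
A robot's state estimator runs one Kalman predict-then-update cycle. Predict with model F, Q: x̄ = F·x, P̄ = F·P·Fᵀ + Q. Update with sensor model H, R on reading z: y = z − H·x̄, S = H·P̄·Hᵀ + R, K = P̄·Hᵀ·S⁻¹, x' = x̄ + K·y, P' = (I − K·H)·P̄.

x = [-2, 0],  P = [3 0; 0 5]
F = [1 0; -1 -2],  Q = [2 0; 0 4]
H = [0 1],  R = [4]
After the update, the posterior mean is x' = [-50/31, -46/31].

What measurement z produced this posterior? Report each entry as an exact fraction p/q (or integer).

x̄ = F·x = [-2, 2]
P̄ = F·P·Fᵀ + Q = [5 -3; -3 27]
S = H·P̄·Hᵀ + R = [31]
K = P̄·Hᵀ·S⁻¹ = [-3/31; 27/31]
x' − x̄ = [12/31, -108/31] = K·y
y = (KᵀK)⁻¹·Kᵀ·(x' − x̄) = [-4]
z = y + H·x̄ = [-4] + [2] = [-2]

z = [-2]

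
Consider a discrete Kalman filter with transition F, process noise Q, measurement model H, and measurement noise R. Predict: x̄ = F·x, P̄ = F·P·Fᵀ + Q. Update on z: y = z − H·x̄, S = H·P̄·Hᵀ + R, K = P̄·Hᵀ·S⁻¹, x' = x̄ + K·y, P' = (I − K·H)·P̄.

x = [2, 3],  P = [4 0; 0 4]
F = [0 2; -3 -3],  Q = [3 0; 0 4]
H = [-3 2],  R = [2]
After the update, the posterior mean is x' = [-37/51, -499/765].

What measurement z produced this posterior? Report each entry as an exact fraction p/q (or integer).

z = [1]

x̄ = F·x = [6, -15]
P̄ = F·P·Fᵀ + Q = [19 -24; -24 76]
S = H·P̄·Hᵀ + R = [765]
K = P̄·Hᵀ·S⁻¹ = [-7/51; 224/765]
x' − x̄ = [-343/51, 10976/765] = K·y
y = (KᵀK)⁻¹·Kᵀ·(x' − x̄) = [49]
z = y + H·x̄ = [49] + [-48] = [1]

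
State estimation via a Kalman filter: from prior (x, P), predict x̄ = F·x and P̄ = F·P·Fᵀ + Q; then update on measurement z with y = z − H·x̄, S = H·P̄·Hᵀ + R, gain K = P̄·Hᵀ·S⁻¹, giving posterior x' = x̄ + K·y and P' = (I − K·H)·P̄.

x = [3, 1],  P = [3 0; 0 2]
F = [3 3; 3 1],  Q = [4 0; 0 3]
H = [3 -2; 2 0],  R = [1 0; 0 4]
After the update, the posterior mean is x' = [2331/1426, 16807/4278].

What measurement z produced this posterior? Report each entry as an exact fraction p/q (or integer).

x̄ = F·x = [12, 10]
P̄ = F·P·Fᵀ + Q = [49 33; 33 32]
S = H·P̄·Hᵀ + R = [174 162; 162 200]
K = P̄·Hᵀ·S⁻¹ = [27/713 655/1426; -923/2139 969/1426]
x' − x̄ = [-14781/1426, -25973/4278] = K·y
y = (KᵀK)⁻¹·Kᵀ·(x' − x̄) = [-19, -21]
z = y + H·x̄ = [-19, -21] + [16, 24] = [-3, 3]

z = [-3, 3]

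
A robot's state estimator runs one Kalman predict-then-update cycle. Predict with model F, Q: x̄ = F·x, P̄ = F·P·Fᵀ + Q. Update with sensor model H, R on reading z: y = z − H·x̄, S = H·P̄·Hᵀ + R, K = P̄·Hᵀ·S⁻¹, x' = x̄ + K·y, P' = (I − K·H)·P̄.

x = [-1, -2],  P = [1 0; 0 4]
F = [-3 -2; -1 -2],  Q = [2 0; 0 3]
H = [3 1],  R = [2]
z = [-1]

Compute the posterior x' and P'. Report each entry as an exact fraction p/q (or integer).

x' = [-47/379, -184/379]
P' = [233/379 -499/379; -499/379 1651/379]

x̄ = F·x = [7, 5]
P̄ = F·P·Fᵀ + Q = [27 19; 19 20]
y = z − H·x̄ = [-27]
S = H·P̄·Hᵀ + R = [379]
K = P̄·Hᵀ·S⁻¹ = [100/379; 77/379]
x' = x̄ + K·y = [-47/379, -184/379]
P' = (I − K·H)·P̄ = [233/379 -499/379; -499/379 1651/379]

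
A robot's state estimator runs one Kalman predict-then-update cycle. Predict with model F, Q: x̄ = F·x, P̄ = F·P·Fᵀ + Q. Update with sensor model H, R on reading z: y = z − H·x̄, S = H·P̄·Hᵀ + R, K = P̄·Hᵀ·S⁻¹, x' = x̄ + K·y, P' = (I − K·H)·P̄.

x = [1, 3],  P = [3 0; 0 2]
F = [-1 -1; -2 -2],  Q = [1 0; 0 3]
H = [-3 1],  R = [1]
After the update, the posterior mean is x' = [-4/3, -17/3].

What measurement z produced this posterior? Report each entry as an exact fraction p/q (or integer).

x̄ = F·x = [-4, -8]
P̄ = F·P·Fᵀ + Q = [6 10; 10 23]
S = H·P̄·Hᵀ + R = [18]
K = P̄·Hᵀ·S⁻¹ = [-4/9; -7/18]
x' − x̄ = [8/3, 7/3] = K·y
y = (KᵀK)⁻¹·Kᵀ·(x' − x̄) = [-6]
z = y + H·x̄ = [-6] + [4] = [-2]

z = [-2]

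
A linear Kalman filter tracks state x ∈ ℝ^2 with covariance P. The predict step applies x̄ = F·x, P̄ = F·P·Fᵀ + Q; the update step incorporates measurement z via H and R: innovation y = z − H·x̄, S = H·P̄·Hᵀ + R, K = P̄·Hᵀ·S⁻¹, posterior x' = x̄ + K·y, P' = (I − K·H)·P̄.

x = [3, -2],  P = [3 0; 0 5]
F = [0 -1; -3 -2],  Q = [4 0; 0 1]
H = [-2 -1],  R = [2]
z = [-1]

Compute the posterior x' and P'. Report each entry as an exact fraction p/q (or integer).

x̄ = F·x = [2, -5]
P̄ = F·P·Fᵀ + Q = [9 10; 10 48]
y = z − H·x̄ = [-2]
S = H·P̄·Hᵀ + R = [126]
K = P̄·Hᵀ·S⁻¹ = [-2/9; -34/63]
x' = x̄ + K·y = [22/9, -247/63]
P' = (I − K·H)·P̄ = [25/9 -46/9; -46/9 712/63]

x' = [22/9, -247/63]
P' = [25/9 -46/9; -46/9 712/63]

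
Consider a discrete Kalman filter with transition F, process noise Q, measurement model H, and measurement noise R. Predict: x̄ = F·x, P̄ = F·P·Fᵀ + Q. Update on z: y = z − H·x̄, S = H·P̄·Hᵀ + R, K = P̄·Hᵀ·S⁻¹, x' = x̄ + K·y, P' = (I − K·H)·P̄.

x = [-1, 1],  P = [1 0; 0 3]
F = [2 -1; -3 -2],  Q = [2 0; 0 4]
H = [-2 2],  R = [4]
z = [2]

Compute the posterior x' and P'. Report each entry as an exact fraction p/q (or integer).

x̄ = F·x = [-3, 1]
P̄ = F·P·Fᵀ + Q = [9 0; 0 25]
y = z − H·x̄ = [-6]
S = H·P̄·Hᵀ + R = [140]
K = P̄·Hᵀ·S⁻¹ = [-9/70; 5/14]
x' = x̄ + K·y = [-78/35, -8/7]
P' = (I − K·H)·P̄ = [234/35 45/7; 45/7 50/7]

x' = [-78/35, -8/7]
P' = [234/35 45/7; 45/7 50/7]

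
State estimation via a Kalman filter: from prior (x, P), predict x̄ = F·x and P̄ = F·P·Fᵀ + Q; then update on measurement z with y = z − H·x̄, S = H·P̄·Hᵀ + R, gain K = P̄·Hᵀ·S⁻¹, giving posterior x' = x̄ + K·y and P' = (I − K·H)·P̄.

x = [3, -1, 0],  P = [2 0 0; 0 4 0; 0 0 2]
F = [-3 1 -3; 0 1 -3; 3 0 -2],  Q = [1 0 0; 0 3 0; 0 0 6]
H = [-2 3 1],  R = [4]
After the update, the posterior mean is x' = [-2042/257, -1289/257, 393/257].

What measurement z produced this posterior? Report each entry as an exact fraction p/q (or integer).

x̄ = F·x = [-10, -1, 9]
P̄ = F·P·Fᵀ + Q = [41 22 -6; 22 25 12; -6 12 32]
S = H·P̄·Hᵀ + R = [257]
K = P̄·Hᵀ·S⁻¹ = [-22/257; 43/257; 80/257]
x' − x̄ = [528/257, -1032/257, -1920/257] = K·y
y = (KᵀK)⁻¹·Kᵀ·(x' − x̄) = [-24]
z = y + H·x̄ = [-24] + [26] = [2]

z = [2]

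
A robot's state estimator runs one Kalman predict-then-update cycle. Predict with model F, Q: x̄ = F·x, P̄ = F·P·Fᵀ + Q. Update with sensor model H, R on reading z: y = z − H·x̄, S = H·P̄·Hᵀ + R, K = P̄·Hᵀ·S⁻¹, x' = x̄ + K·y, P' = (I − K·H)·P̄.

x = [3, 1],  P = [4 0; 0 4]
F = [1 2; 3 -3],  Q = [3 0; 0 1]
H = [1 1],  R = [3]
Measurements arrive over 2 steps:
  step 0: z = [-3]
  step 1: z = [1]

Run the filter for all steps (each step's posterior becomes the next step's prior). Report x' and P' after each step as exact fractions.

step 0: x̄ = F·x = [5, 6]
step 0: P̄ = F·P·Fᵀ + Q = [23 -12; -12 73]
step 0: y = z − H·x̄ = [-14]
step 0: S = H·P̄·Hᵀ + R = [75]
step 0: K = P̄·Hᵀ·S⁻¹ = [11/75; 61/75]
step 0: x' = x̄ + K·y = [221/75, -404/75]
step 0: P' = (I − K·H)·P̄ = [1604/75 -1571/75; -1571/75 1754/75]
step 1: x̄ = F·x = [-587/75, 25]
step 1: P̄ = F·P·Fᵀ + Q = [2561/75 -139; -139 781]
step 1: y = z − H·x̄ = [-1213/75]
step 1: S = H·P̄·Hᵀ + R = [40511/75]
step 1: K = P̄·Hᵀ·S⁻¹ = [-7864/40511; 48150/40511]
step 1: x' = x̄ + K·y = [-189879/40511, 234029/40511]
step 1: P' = (I − K·H)·P̄ = [558749/40511 -582341/40511; -582341/40511 726791/40511]

step 0: x' = [221/75, -404/75], P' = [1604/75 -1571/75; -1571/75 1754/75]
step 1: x' = [-189879/40511, 234029/40511], P' = [558749/40511 -582341/40511; -582341/40511 726791/40511]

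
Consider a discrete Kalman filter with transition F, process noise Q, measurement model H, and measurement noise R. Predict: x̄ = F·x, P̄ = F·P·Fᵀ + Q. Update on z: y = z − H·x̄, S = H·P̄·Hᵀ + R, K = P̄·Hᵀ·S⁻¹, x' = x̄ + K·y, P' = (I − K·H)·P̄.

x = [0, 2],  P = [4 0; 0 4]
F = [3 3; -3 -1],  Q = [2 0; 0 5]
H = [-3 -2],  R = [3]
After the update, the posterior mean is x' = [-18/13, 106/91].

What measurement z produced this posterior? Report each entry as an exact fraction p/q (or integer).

x̄ = F·x = [6, -2]
P̄ = F·P·Fᵀ + Q = [74 -48; -48 45]
S = H·P̄·Hᵀ + R = [273]
K = P̄·Hᵀ·S⁻¹ = [-6/13; 18/91]
x' − x̄ = [-96/13, 288/91] = K·y
y = (KᵀK)⁻¹·Kᵀ·(x' − x̄) = [16]
z = y + H·x̄ = [16] + [-14] = [2]

z = [2]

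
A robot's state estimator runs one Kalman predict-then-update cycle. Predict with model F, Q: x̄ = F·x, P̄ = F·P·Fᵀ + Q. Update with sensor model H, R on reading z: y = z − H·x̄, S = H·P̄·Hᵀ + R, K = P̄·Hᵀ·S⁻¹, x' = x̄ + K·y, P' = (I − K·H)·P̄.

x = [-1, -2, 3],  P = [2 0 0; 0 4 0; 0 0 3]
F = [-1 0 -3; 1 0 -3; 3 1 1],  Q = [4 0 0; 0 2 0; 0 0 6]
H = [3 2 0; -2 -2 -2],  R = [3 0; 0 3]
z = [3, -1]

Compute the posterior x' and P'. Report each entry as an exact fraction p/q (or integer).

x̄ = F·x = [-8, -10, -2]
P̄ = F·P·Fᵀ + Q = [33 25 -15; 25 31 -3; -15 -3 31]
y = z − H·x̄ = [47, -41]
S = H·P̄·Hᵀ + R = [724 -470; -470 439]
K = P̄·Hᵀ·S⁻¹ = [24991/96936 3883/48468; 3441/32312 -2059/16156; -34609/96936 -21397/48468]
x' = x̄ + K·y = [80683/96936, 7445/32312, -65941/96936]
P' = (I − K·H)·P̄ = [143105/96936 -59057/32312 22417/96936; -59057/32312 93747/32312 -28513/32312; 22417/96936 -28513/32312 127313/96936]

x' = [80683/96936, 7445/32312, -65941/96936]
P' = [143105/96936 -59057/32312 22417/96936; -59057/32312 93747/32312 -28513/32312; 22417/96936 -28513/32312 127313/96936]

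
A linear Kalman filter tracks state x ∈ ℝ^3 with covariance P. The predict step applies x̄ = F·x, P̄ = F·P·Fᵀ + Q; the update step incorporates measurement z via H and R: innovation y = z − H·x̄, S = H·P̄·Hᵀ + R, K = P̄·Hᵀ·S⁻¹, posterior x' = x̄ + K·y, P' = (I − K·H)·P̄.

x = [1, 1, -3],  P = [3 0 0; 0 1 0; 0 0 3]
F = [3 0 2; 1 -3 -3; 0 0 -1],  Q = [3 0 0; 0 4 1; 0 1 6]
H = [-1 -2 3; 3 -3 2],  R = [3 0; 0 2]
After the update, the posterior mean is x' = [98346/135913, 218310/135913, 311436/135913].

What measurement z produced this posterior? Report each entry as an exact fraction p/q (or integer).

x̄ = F·x = [-3, 7, 3]
P̄ = F·P·Fᵀ + Q = [42 -9 -6; -9 43 10; -6 10 9]
S = H·P̄·Hᵀ + R = [178 41; 41 773]
K = P̄·Hᵀ·S⁻¹ = [-38247/135913 26820/135913; -30755/135913 -22281/135913; 11279/135913 -5873/135913]
x' − x̄ = [506085/135913, -733081/135913, -96303/135913] = K·y
y = (KᵀK)⁻¹·Kᵀ·(x' − x̄) = [5, 26]
z = y + H·x̄ = [5, 26] + [-2, -24] = [3, 2]

z = [3, 2]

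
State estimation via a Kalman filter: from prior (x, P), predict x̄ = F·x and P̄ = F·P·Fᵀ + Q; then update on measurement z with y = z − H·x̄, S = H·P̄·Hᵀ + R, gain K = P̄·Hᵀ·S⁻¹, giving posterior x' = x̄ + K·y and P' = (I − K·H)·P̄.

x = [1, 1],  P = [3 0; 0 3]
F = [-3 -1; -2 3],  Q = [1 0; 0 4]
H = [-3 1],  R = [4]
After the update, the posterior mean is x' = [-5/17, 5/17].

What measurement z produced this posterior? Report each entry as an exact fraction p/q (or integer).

x̄ = F·x = [-4, 1]
P̄ = F·P·Fᵀ + Q = [31 9; 9 43]
S = H·P̄·Hᵀ + R = [272]
K = P̄·Hᵀ·S⁻¹ = [-21/68; 1/17]
x' − x̄ = [63/17, -12/17] = K·y
y = (KᵀK)⁻¹·Kᵀ·(x' − x̄) = [-12]
z = y + H·x̄ = [-12] + [13] = [1]

z = [1]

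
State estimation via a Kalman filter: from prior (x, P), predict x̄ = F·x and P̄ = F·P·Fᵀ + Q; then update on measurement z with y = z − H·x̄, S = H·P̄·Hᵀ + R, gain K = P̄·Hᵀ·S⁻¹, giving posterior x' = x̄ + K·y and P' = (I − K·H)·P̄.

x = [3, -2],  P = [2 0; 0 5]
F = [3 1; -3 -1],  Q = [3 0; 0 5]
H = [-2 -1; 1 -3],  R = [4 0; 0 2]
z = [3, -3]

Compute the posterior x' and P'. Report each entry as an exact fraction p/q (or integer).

x' = [-16812/11503, 5543/11503]
P' = [7770/11503 1408/11503; 1408/11503 2612/11503]

x̄ = F·x = [7, -7]
P̄ = F·P·Fᵀ + Q = [26 -23; -23 28]
y = z − H·x̄ = [10, -31]
S = H·P̄·Hᵀ + R = [44 -83; -83 418]
K = P̄·Hᵀ·S⁻¹ = [-4237/11503 1773/11503; -1357/11503 -3214/11503]
x' = x̄ + K·y = [-16812/11503, 5543/11503]
P' = (I − K·H)·P̄ = [7770/11503 1408/11503; 1408/11503 2612/11503]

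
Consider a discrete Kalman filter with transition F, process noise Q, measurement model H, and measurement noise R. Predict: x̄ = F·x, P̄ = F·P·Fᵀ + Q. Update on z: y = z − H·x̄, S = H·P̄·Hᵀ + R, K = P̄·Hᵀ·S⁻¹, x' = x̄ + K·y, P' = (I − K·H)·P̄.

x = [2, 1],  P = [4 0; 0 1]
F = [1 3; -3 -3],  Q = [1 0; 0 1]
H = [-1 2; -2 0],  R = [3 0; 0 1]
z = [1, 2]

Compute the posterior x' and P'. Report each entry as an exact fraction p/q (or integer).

x' = [-3335/3701, 147/3701]
P' = [854/3701 343/3701; 343/3701 2777/3701]

x̄ = F·x = [5, -9]
P̄ = F·P·Fᵀ + Q = [14 -21; -21 46]
y = z − H·x̄ = [24, 12]
S = H·P̄·Hᵀ + R = [285 112; 112 57]
K = P̄·Hᵀ·S⁻¹ = [-56/3701 -1708/3701; 1737/3701 -686/3701]
x' = x̄ + K·y = [-3335/3701, 147/3701]
P' = (I − K·H)·P̄ = [854/3701 343/3701; 343/3701 2777/3701]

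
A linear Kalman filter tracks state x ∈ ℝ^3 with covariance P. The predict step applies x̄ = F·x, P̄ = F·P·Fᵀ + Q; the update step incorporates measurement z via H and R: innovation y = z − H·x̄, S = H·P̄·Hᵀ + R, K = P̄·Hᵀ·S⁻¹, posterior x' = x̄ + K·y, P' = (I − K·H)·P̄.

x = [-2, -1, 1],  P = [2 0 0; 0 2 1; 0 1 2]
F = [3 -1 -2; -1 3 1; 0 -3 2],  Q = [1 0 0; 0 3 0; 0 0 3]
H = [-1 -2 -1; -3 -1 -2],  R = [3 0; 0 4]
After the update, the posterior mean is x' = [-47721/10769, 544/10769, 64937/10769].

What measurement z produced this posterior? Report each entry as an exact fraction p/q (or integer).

x̄ = F·x = [-7, 0, 5]
P̄ = F·P·Fᵀ + Q = [33 -23 2; -23 31 -11; 2 -11 17]
S = H·P̄·Hᵀ + R = [45 -11; -11 242]
K = P̄·Hᵀ·S⁻¹ = [162/979 -3479/10769; -556/979 2392/10769; 37/979 -1272/10769]
x' − x̄ = [27662/10769, 544/10769, 11092/10769] = K·y
y = (KᵀK)⁻¹·Kᵀ·(x' − x̄) = [-4, -10]
z = y + H·x̄ = [-4, -10] + [2, 11] = [-2, 1]

z = [-2, 1]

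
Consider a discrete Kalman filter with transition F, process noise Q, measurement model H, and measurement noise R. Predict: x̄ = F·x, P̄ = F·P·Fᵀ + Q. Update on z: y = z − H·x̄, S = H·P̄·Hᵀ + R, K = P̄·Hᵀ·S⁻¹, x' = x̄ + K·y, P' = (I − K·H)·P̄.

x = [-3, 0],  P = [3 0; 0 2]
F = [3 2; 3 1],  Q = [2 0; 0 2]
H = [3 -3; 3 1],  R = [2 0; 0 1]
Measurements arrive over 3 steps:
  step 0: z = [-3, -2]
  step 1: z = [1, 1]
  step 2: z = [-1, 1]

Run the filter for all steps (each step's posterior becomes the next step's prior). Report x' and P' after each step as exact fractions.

step 0: x̄ = F·x = [-9, -9]
step 0: P̄ = F·P·Fᵀ + Q = [37 31; 31 31]
step 0: y = z − H·x̄ = [-3, 34]
step 0: S = H·P̄·Hᵀ + R = [56 54; 54 551]
step 0: K = P̄·Hᵀ·S⁻¹ = [225/2794 349/1397; -1674/6985 1736/6985]
step 0: x' = x̄ + K·y = [-2089/2794, 1181/6985]
step 0: P' = (I − K·H)·P̄ = [106/1397 31/1397; 31/1397 1271/6985]
step 1: x̄ = F·x = [-26611/13970, -28973/13970]
step 1: P̄ = F·P·Fᵀ + Q = [25684/6985 8707/6985; 8707/6985 20941/6985]
step 1: y = z − H·x̄ = [3442/6985, 61388/6985]
step 1: S = H·P̄·Hᵀ + R = [276869/6985 116091/6985; 116091/6985 311324/6985]
step 1: K = P̄·Hᵀ·S⁻¹ = [168939/2082143 510562/2082143; -2417994/10410715 2475416/10410715]
step 1: x' = x̄ + K·y = [1208279/4164286, -410979/4164286]
step 1: P' = (I − K·H)·P̄ = [155797/2082143 43171/2082143; 43171/2082143 1827851/10410715]
step 2: x̄ = F·x = [2802879/4164286, 1606929/2082143]
step 2: P̄ = F·P·Fᵀ + Q = [37733959/10410715 12609262/10410715; 12609262/10410715 30955276/10410715]
step 2: y = z − H·x̄ = [-2931349/4164286, -7458209/4164286]
step 2: S = H·P̄·Hᵀ + R = [412057829/10410715 171084231/10410715; 171084231/10410715 456627194/10410715]
step 2: K = P̄·Hᵀ·S⁻¹ = [1238489163/15261871651 3740967494/15261871651; -272644866/1173990127 278993180/1173990127]
step 2: x' = x̄ + K·y = [2700539336/15261871651, 598293530/1173990127]
step 2: P' = (I − K·H)·P̄ = [1141656734/15261871651 24307484/1173990127; 24307484/1173990127 206070728/1173990127]

step 0: x' = [-2089/2794, 1181/6985], P' = [106/1397 31/1397; 31/1397 1271/6985]
step 1: x' = [1208279/4164286, -410979/4164286], P' = [155797/2082143 43171/2082143; 43171/2082143 1827851/10410715]
step 2: x' = [2700539336/15261871651, 598293530/1173990127], P' = [1141656734/15261871651 24307484/1173990127; 24307484/1173990127 206070728/1173990127]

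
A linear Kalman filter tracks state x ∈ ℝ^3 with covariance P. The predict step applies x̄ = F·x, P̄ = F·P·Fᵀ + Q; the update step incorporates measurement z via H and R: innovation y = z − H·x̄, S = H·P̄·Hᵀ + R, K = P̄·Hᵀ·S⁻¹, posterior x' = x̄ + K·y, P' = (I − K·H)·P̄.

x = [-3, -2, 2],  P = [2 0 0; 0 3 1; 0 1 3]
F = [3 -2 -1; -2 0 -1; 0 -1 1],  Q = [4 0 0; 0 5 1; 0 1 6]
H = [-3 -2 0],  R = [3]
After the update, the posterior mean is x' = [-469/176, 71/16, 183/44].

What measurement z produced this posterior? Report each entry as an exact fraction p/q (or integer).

z = [-1]

x̄ = F·x = [-7, 4, 4]
P̄ = F·P·Fᵀ + Q = [41 -7 2; -7 16 -1; 2 -1 10]
S = H·P̄·Hᵀ + R = [352]
K = P̄·Hᵀ·S⁻¹ = [-109/352; -1/32; -1/88]
x' − x̄ = [763/176, 7/16, 7/44] = K·y
y = (KᵀK)⁻¹·Kᵀ·(x' − x̄) = [-14]
z = y + H·x̄ = [-14] + [13] = [-1]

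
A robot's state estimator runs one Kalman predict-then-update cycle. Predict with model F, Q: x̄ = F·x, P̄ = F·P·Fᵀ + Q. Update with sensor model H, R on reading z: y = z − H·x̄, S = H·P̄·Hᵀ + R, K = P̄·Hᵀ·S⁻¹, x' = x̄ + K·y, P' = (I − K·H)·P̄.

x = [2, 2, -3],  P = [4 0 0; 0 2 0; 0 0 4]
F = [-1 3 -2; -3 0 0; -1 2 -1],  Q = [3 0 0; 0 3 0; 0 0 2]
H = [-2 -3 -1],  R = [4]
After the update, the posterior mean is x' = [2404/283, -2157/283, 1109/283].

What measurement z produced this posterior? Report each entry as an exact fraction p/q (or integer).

x̄ = F·x = [10, -6, 5]
P̄ = F·P·Fᵀ + Q = [41 12 24; 12 39 12; 24 12 18]
S = H·P̄·Hᵀ + R = [849]
K = P̄·Hᵀ·S⁻¹ = [-142/849; -51/283; -34/283]
x' − x̄ = [-426/283, -459/283, -306/283] = K·y
y = (KᵀK)⁻¹·Kᵀ·(x' − x̄) = [9]
z = y + H·x̄ = [9] + [-7] = [2]

z = [2]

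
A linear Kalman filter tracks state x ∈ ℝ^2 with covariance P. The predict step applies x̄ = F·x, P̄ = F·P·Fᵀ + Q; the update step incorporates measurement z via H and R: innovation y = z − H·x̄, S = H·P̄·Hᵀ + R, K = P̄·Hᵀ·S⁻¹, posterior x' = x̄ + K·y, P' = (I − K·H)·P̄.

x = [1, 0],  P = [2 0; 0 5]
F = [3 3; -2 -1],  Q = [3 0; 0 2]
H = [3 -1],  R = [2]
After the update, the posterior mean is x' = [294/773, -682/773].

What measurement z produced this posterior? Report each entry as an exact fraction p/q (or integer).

z = [2]

x̄ = F·x = [3, -2]
P̄ = F·P·Fᵀ + Q = [66 -27; -27 15]
S = H·P̄·Hᵀ + R = [773]
K = P̄·Hᵀ·S⁻¹ = [225/773; -96/773]
x' − x̄ = [-2025/773, 864/773] = K·y
y = (KᵀK)⁻¹·Kᵀ·(x' − x̄) = [-9]
z = y + H·x̄ = [-9] + [11] = [2]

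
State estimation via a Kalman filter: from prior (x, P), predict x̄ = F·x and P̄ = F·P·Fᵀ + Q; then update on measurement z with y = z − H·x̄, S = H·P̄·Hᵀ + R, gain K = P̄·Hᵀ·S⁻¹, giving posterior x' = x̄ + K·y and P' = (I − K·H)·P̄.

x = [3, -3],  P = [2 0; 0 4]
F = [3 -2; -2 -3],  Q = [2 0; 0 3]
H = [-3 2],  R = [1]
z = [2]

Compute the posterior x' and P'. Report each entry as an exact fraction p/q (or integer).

x' = [17/3, 85/9]
P' = [692/41 3100/123; 3100/123 13979/369]

x̄ = F·x = [15, 3]
P̄ = F·P·Fᵀ + Q = [36 12; 12 47]
y = z − H·x̄ = [41]
S = H·P̄·Hᵀ + R = [369]
K = P̄·Hᵀ·S⁻¹ = [-28/123; 58/369]
x' = x̄ + K·y = [17/3, 85/9]
P' = (I − K·H)·P̄ = [692/41 3100/123; 3100/123 13979/369]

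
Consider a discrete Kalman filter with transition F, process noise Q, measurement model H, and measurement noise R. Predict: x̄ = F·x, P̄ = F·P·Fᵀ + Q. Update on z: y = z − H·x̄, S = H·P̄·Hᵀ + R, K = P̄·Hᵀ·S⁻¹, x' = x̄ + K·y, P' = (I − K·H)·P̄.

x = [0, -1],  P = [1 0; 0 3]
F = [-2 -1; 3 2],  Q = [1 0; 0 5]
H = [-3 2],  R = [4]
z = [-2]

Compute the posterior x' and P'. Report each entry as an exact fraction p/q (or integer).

x' = [7/27, -52/81]
P' = [8/9 28/27; 28/27 170/81]

x̄ = F·x = [1, -2]
P̄ = F·P·Fᵀ + Q = [8 -12; -12 26]
y = z − H·x̄ = [5]
S = H·P̄·Hᵀ + R = [324]
K = P̄·Hᵀ·S⁻¹ = [-4/27; 22/81]
x' = x̄ + K·y = [7/27, -52/81]
P' = (I − K·H)·P̄ = [8/9 28/27; 28/27 170/81]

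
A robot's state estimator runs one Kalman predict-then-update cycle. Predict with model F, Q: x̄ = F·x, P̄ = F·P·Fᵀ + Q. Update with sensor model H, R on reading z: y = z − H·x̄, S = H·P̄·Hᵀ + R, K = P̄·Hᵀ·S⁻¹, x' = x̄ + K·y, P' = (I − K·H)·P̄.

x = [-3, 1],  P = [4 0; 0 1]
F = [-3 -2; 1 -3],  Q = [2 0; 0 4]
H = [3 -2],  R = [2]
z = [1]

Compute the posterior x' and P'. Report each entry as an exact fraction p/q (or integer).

x' = [-97/65, -14/5]
P' = [699/130 39/5; 39/5 59/5]

x̄ = F·x = [7, -6]
P̄ = F·P·Fᵀ + Q = [42 -6; -6 17]
y = z − H·x̄ = [-32]
S = H·P̄·Hᵀ + R = [520]
K = P̄·Hᵀ·S⁻¹ = [69/260; -1/10]
x' = x̄ + K·y = [-97/65, -14/5]
P' = (I − K·H)·P̄ = [699/130 39/5; 39/5 59/5]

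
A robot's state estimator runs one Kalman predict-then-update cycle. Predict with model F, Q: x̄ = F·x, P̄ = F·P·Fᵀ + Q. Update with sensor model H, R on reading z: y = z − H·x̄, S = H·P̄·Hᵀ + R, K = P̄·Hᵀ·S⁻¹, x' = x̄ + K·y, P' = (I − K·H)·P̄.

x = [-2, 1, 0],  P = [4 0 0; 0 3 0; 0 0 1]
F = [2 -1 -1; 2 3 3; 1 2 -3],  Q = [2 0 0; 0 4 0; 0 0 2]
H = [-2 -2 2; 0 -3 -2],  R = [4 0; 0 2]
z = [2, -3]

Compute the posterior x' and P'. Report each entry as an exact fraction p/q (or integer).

x' = [-21207/6157, 66719/43099, -35255/43099]
P' = [94788/6157 -37138/6157 55570/6157; -37138/6157 112050/43099 -159052/43099; 55570/6157 -159052/43099 246523/43099]

x̄ = F·x = [-5, -1, 0]
P̄ = F·P·Fᵀ + Q = [22 4 5; 4 56 17; 5 17 27]
y = z − H·x̄ = [-10, -6]
S = H·P̄·Hᵀ + R = [280 238; 238 818]
K = P̄·Hᵀ·S⁻¹ = [-1040/6157 137/6157; -5568/43099 -1289/6157; 16585/86198 -1135/6157]
x' = x̄ + K·y = [-21207/6157, 66719/43099, -35255/43099]
P' = (I − K·H)·P̄ = [94788/6157 -37138/6157 55570/6157; -37138/6157 112050/43099 -159052/43099; 55570/6157 -159052/43099 246523/43099]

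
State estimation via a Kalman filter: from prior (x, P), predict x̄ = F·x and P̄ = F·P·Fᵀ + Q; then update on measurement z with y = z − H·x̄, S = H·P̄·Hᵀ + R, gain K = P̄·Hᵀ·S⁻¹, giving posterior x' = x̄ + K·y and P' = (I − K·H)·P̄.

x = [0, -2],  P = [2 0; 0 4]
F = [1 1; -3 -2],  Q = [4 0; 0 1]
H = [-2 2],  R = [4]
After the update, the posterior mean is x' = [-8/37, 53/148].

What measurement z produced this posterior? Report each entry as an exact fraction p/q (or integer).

z = [1]

x̄ = F·x = [-2, 4]
P̄ = F·P·Fᵀ + Q = [10 -14; -14 35]
S = H·P̄·Hᵀ + R = [296]
K = P̄·Hᵀ·S⁻¹ = [-6/37; 49/148]
x' − x̄ = [66/37, -539/148] = K·y
y = (KᵀK)⁻¹·Kᵀ·(x' − x̄) = [-11]
z = y + H·x̄ = [-11] + [12] = [1]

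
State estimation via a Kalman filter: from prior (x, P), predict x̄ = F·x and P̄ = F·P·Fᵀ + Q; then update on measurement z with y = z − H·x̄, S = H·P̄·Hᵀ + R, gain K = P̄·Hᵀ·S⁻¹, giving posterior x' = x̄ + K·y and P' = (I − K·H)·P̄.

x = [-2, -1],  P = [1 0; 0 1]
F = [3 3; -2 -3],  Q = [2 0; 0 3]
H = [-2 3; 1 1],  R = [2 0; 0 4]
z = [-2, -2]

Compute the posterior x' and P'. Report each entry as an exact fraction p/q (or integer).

x̄ = F·x = [-9, 7]
P̄ = F·P·Fᵀ + Q = [20 -15; -15 16]
y = z − H·x̄ = [-41, 0]
S = H·P̄·Hᵀ + R = [406 -7; -7 10]
K = P̄·Hᵀ·S⁻¹ = [-815/4011 205/573; 787/4011 136/573]
x' = x̄ + K·y = [-2684/4011, -4190/4011]
P' = (I − K·H)·P̄ = [3770/4011 1970/4011; 1970/4011 1838/4011]

x' = [-2684/4011, -4190/4011]
P' = [3770/4011 1970/4011; 1970/4011 1838/4011]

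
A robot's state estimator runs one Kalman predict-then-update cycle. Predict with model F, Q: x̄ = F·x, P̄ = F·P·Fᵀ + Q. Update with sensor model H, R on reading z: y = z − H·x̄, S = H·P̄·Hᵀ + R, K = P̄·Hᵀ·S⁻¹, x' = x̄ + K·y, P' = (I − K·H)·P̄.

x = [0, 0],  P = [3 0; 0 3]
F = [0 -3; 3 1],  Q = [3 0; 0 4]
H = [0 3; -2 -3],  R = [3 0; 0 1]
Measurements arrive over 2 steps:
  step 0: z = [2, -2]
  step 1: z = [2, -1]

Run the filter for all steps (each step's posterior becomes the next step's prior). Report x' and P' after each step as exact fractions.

step 0: x' = [48/11689, 7748/11689], P' = [11298/11689 -5643/11689; -5643/11689 3790/11689]
step 1: x' = [-6987939/8993149, 7291776/8993149], P' = [6880485/8993149 -3366237/8993149; -3366237/8993149 2388806/8993149]

step 0: x̄ = F·x = [0, 0]
step 0: P̄ = F·P·Fᵀ + Q = [30 -9; -9 34]
step 0: y = z − H·x̄ = [2, -2]
step 0: S = H·P̄·Hᵀ + R = [309 -252; -252 319]
step 0: K = P̄·Hᵀ·S⁻¹ = [-5643/11689 -5667/11689; 3790/11689 -84/11689]
step 0: x' = x̄ + K·y = [48/11689, 7748/11689]
step 0: P' = (I − K·H)·P̄ = [11298/11689 -5643/11689; -5643/11689 3790/11689]
step 1: x̄ = F·x = [-23244/11689, 7892/11689]
step 1: P̄ = F·P·Fᵀ + Q = [69177/11689 39417/11689; 39417/11689 118370/11689]
step 1: y = z − H·x̄ = [-298/11689, -34501/11689]
step 1: S = H·P̄·Hᵀ + R = [1100397/11689 -1301832/11689; -1301832/11689 1826731/11689]
step 1: K = P̄·Hᵀ·S⁻¹ = [-3366237/8993149 -3662259/8993149; 2388806/8993149 -433944/8993149]
step 1: x' = x̄ + K·y = [-6987939/8993149, 7291776/8993149]
step 1: P' = (I − K·H)·P̄ = [6880485/8993149 -3366237/8993149; -3366237/8993149 2388806/8993149]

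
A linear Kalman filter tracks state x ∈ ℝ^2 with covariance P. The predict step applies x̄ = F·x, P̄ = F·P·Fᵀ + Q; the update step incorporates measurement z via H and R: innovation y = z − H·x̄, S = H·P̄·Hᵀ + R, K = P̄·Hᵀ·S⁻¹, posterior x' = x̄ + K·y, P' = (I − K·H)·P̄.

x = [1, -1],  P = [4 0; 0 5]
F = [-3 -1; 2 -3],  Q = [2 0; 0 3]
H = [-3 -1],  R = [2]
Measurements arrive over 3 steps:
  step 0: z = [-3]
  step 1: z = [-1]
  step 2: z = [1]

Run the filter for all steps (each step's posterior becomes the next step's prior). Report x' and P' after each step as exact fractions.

step 0: x' = [-106/133, 2143/399], P' = [919/133 -2677/133; -2677/133 24167/399]
step 1: x' = [-147886/56613, 496594/56613], P' = [217358/56613 -216856/18871; -216856/18871 2060146/56613]
step 2: x' = [11843008/94410555, -47088691/31470185], P' = [324114806/94410555 -322113062/31470185; -322113062/31470185 1023047872/31470185]

step 0: x̄ = F·x = [-2, 5]
step 0: P̄ = F·P·Fᵀ + Q = [43 -9; -9 64]
step 0: y = z − H·x̄ = [-4]
step 0: S = H·P̄·Hᵀ + R = [399]
step 0: K = P̄·Hᵀ·S⁻¹ = [-40/133; -37/399]
step 0: x' = x̄ + K·y = [-106/133, 2143/399]
step 0: P' = (I − K·H)·P̄ = [919/133 -2677/133; -2677/133 24167/399]
step 1: x̄ = F·x = [-1189/399, -2355/133]
step 1: P̄ = F·P·Fᵀ + Q = [1592/399 -86/133; -86/133 108700/133]
step 1: y = z − H·x̄ = [-3677/133]
step 1: S = H·P̄·Hᵀ + R = [113226/133]
step 1: K = P̄·Hᵀ·S⁻¹ = [-251/18871; -54221/56613]
step 1: x' = x̄ + K·y = [-147886/56613, 496594/56613]
step 1: P' = (I − K·H)·P̄ = [217358/56613 -216856/18871; -216856/18871 2060146/56613]
step 2: x̄ = F·x = [-52936/56613, -1785554/56613]
step 2: P̄ = F·P·Fᵀ + Q = [226186/56613 107438/18871; 107438/18871 27387401/56613]
step 2: y = z − H·x̄ = [-1887749/56613]
step 2: S = H·P̄·Hᵀ + R = [31470185/56613]
step 2: K = P̄·Hᵀ·S⁻¹ = [-1000872/31470185; -28354343/31470185]
step 2: x' = x̄ + K·y = [11843008/94410555, -47088691/31470185]
step 2: P' = (I − K·H)·P̄ = [324114806/94410555 -322113062/31470185; -322113062/31470185 1023047872/31470185]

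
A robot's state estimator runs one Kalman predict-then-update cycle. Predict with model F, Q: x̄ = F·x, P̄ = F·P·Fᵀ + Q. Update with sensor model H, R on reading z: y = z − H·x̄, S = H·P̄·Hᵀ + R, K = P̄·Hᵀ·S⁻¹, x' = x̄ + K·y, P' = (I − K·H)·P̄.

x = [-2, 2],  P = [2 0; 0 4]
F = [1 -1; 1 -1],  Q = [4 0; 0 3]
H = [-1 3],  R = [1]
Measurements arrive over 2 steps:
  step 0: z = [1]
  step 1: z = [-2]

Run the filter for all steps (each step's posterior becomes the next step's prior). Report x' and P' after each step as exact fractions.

step 0: x' = [-19/7, -5/8], P' = [62/7 3; 3 9/8]
step 1: x' = [-21/11, -29/22], P' = [5136/671 3461/1342; 3461/1342 656/671]

step 0: x̄ = F·x = [-4, -4]
step 0: P̄ = F·P·Fᵀ + Q = [10 6; 6 9]
step 0: y = z − H·x̄ = [9]
step 0: S = H·P̄·Hᵀ + R = [56]
step 0: K = P̄·Hᵀ·S⁻¹ = [1/7; 3/8]
step 0: x' = x̄ + K·y = [-19/7, -5/8]
step 0: P' = (I − K·H)·P̄ = [62/7 3; 3 9/8]
step 1: x̄ = F·x = [-117/56, -117/56]
step 1: P̄ = F·P·Fᵀ + Q = [447/56 223/56; 223/56 391/56]
step 1: y = z − H·x̄ = [61/28]
step 1: S = H·P̄·Hᵀ + R = [671/14]
step 1: K = P̄·Hᵀ·S⁻¹ = [111/1342; 475/1342]
step 1: x' = x̄ + K·y = [-21/11, -29/22]
step 1: P' = (I − K·H)·P̄ = [5136/671 3461/1342; 3461/1342 656/671]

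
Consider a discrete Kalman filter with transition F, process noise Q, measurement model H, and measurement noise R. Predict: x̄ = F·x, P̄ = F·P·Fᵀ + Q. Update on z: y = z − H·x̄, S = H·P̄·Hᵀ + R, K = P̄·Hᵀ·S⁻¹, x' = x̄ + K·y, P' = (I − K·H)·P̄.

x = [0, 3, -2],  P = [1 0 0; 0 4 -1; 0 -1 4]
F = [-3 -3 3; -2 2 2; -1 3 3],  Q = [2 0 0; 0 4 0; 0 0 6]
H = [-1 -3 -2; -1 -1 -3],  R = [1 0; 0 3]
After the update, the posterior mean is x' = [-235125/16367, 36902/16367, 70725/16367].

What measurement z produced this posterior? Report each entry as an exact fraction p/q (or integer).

x̄ = F·x = [-15, 2, 3]
P̄ = F·P·Fᵀ + Q = [101 6 3; 6 32 38; 3 38 61]
S = H·P̄·Hᵀ + R = [1138 1020; 1020 943]
K = P̄·Hᵀ·S⁻¹ = [445/32734 -2254/16367; -6407/16367 4292/16367; 3103/32734 -5566/16367]
x' − x̄ = [10380/16367, 4168/16367, 21624/16367] = K·y
y = (KᵀK)⁻¹·Kᵀ·(x' − x̄) = [-4, -5]
z = y + H·x̄ = [-4, -5] + [3, 4] = [-1, -1]

z = [-1, -1]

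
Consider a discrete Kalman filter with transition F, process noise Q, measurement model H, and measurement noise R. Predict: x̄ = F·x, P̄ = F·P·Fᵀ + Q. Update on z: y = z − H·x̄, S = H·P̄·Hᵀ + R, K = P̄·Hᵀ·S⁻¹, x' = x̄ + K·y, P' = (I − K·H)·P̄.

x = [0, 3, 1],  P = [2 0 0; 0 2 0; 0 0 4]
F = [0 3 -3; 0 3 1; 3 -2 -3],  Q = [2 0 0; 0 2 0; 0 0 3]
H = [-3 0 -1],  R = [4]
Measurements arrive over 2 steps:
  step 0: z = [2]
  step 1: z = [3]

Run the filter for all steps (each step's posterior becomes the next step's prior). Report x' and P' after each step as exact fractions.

step 0: x̄ = F·x = [6, 10, -9]
step 0: P̄ = F·P·Fᵀ + Q = [56 6 24; 6 24 -24; 24 -24 65]
step 0: y = z − H·x̄ = [11]
step 0: S = H·P̄·Hᵀ + R = [717]
step 0: K = P̄·Hᵀ·S⁻¹ = [-64/239; 2/239; -137/717]
step 0: x' = x̄ + K·y = [730/239, 2412/239, -7960/717]
step 0: P' = (I − K·H)·P̄ = [1096/239 1818/239 -3032/239; 1818/239 5724/239 -5462/239; -3032/239 -5462/239 27836/717]
step 1: x̄ = F·x = [15196/239, 13748/717, 5326/239]
step 1: P̄ = F·P·Fᵀ + Q = [233818/239 56452/239 109200/239; 56452/239 85502/717 5168/239; 109200/239 5168/239 84201/239]
step 1: y = z − H·x̄ = [51631/239]
step 1: S = H·P̄·Hᵀ + R = [2844719/239]
step 1: K = P̄·Hᵀ·S⁻¹ = [-810654/2844719; -174524/2844719; -411801/2844719]
step 1: x' = x̄ + K·y = [5746750/2844719, 50529920/8534157, -25567883/2844719]
step 1: P' = (I − K·H)·P̄ = [33416734/2844719 79964428/2844719 -97007586/2844719; 79964428/2844719 635369390/8534157 -239195188/2844719; -97007586/2844719 -239195188/2844719 292669962/2844719]

step 0: x' = [730/239, 2412/239, -7960/717], P' = [1096/239 1818/239 -3032/239; 1818/239 5724/239 -5462/239; -3032/239 -5462/239 27836/717]
step 1: x' = [5746750/2844719, 50529920/8534157, -25567883/2844719], P' = [33416734/2844719 79964428/2844719 -97007586/2844719; 79964428/2844719 635369390/8534157 -239195188/2844719; -97007586/2844719 -239195188/2844719 292669962/2844719]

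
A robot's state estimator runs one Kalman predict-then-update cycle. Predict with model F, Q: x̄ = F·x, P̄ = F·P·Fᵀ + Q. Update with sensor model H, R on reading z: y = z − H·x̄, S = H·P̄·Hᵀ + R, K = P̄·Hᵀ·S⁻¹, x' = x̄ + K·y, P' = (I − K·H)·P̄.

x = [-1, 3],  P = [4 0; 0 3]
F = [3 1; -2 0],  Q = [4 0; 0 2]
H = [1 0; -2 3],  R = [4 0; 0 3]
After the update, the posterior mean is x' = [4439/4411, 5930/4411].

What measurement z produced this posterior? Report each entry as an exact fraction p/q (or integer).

z = [1, 2]

x̄ = F·x = [0, 2]
P̄ = F·P·Fᵀ + Q = [43 -24; -24 18]
S = H·P̄·Hᵀ + R = [47 -158; -158 625]
K = P̄·Hᵀ·S⁻¹ = [1911/4411 -632/4411; 1116/4411 1002/4411]
x' − x̄ = [4439/4411, -2892/4411] = K·y
y = (KᵀK)⁻¹·Kᵀ·(x' − x̄) = [1, -4]
z = y + H·x̄ = [1, -4] + [0, 6] = [1, 2]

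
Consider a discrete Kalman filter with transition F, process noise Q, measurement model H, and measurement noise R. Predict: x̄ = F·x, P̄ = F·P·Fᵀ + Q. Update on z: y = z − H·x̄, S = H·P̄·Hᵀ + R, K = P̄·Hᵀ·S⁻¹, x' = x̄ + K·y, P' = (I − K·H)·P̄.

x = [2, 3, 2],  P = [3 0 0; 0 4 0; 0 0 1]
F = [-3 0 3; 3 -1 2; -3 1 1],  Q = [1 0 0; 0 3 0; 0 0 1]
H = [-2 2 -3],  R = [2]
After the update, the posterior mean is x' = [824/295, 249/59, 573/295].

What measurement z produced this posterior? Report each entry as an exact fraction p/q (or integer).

x̄ = F·x = [0, 7, -1]
P̄ = F·P·Fᵀ + Q = [37 -21 30; -21 38 -29; 30 -29 33]
S = H·P̄·Hᵀ + R = [1475]
K = P̄·Hᵀ·S⁻¹ = [-206/1475; 41/295; -217/1475]
x' − x̄ = [824/295, -164/59, 868/295] = K·y
y = (KᵀK)⁻¹·Kᵀ·(x' − x̄) = [-20]
z = y + H·x̄ = [-20] + [17] = [-3]

z = [-3]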